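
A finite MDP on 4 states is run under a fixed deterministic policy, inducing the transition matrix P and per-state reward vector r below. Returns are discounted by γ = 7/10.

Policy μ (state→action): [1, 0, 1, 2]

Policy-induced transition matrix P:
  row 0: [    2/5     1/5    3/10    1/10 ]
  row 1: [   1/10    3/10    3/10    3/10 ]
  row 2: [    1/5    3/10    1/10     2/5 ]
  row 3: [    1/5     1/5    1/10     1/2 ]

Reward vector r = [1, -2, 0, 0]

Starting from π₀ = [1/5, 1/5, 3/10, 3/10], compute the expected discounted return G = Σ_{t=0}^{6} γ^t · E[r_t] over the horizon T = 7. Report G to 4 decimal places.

t=0: π = [0.2000, 0.2000, 0.3000, 0.3000], E[r] = -0.2000, γ^t·E[r] = -0.200000, running G = -0.200000
t=1: π = [0.2200, 0.2500, 0.1800, 0.3500], E[r] = -0.2800, γ^t·E[r] = -0.196000, running G = -0.396000
t=2: π = [0.2190, 0.2430, 0.1940, 0.3440], E[r] = -0.2670, γ^t·E[r] = -0.130830, running G = -0.526830
t=3: π = [0.2195, 0.2437, 0.1924, 0.3444], E[r] = -0.2679, γ^t·E[r] = -0.091890, running G = -0.618720
t=4: π = [0.2195, 0.2436, 0.1926, 0.3442], E[r] = -0.2677, γ^t·E[r] = -0.064272, running G = -0.682992
t=5: π = [0.2195, 0.2436, 0.1926, 0.3442], E[r] = -0.2677, γ^t·E[r] = -0.044993, running G = -0.727985
t=6: π = [0.2195, 0.2436, 0.1926, 0.3442], E[r] = -0.2677, γ^t·E[r] = -0.031495, running G = -0.759480

G = -0.7595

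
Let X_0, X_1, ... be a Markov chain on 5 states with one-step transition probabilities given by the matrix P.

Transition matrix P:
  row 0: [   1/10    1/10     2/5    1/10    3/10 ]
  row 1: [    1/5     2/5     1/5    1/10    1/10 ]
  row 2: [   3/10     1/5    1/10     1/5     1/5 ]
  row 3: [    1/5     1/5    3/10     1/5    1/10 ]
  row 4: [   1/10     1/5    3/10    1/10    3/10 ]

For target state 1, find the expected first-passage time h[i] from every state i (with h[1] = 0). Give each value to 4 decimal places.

h = [6.0103, 0.0000, 5.5527, 5.5167, 5.4550]

First-step conditioning: h[1] = 0; for i ≠ 1, h[i] = 1 + Σ_k P[i][k]·h[k].
  h[0] = 1 + 1/10·h[0] + 2/5·h[2] + 1/10·h[3] + 3/10·h[4]
  h[2] = 1 + 3/10·h[0] + 1/10·h[2] + 1/5·h[3] + 1/5·h[4]
  h[3] = 1 + 1/5·h[0] + 3/10·h[2] + 1/5·h[3] + 1/10·h[4]
  h[4] = 1 + 1/10·h[0] + 3/10·h[2] + 1/10·h[3] + 3/10·h[4]
Solving the 4×4 linear system over states ≠ 1 gives exactly h = [2338/389, 0, 2160/389, 2146/389, 2122/389] (h[1] = 0 is the target).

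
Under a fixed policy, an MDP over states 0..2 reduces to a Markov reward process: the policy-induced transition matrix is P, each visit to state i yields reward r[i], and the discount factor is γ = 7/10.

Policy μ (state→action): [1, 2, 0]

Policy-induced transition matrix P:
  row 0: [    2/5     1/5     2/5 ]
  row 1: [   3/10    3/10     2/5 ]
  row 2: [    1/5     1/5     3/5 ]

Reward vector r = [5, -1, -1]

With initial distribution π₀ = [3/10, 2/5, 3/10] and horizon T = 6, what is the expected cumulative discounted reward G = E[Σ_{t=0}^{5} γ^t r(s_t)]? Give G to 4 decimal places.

G = 2.2092

t=0: π = [0.3000, 0.4000, 0.3000], E[r] = 0.8000, γ^t·E[r] = 0.800000, running G = 0.800000
t=1: π = [0.3000, 0.2400, 0.4600], E[r] = 0.8000, γ^t·E[r] = 0.560000, running G = 1.360000
t=2: π = [0.2840, 0.2240, 0.4920], E[r] = 0.7040, γ^t·E[r] = 0.344960, running G = 1.704960
t=3: π = [0.2792, 0.2224, 0.4984], E[r] = 0.6752, γ^t·E[r] = 0.231594, running G = 1.936554
t=4: π = [0.2781, 0.2222, 0.4997], E[r] = 0.6685, γ^t·E[r] = 0.160502, running G = 2.097056
t=5: π = [0.2778, 0.2222, 0.4999], E[r] = 0.6670, γ^t·E[r] = 0.112109, running G = 2.209165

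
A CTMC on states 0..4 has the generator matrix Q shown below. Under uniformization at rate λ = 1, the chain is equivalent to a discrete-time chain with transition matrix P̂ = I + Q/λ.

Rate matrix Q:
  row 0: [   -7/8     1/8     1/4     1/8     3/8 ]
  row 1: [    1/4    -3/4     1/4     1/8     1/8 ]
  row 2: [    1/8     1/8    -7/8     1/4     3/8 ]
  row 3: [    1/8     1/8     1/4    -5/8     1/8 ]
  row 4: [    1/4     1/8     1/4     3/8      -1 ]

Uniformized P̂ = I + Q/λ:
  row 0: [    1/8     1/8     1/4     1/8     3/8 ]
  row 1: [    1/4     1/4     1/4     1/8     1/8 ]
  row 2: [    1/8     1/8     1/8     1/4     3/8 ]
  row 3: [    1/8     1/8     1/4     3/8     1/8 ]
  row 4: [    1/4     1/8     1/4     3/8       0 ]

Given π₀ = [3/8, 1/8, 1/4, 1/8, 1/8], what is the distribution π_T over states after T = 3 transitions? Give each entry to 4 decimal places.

π = [0.1660, 0.1428, 0.2222, 0.2676, 0.2014]

t=0: π = [0.3750, 0.1250, 0.2500, 0.1250, 0.1250]
t=1: π = [0.1563, 0.1406, 0.2188, 0.2188, 0.2656]
t=2: π = [0.1758, 0.1426, 0.2227, 0.2734, 0.1855]
t=3: π = [0.1660, 0.1428, 0.2222, 0.2676, 0.2014]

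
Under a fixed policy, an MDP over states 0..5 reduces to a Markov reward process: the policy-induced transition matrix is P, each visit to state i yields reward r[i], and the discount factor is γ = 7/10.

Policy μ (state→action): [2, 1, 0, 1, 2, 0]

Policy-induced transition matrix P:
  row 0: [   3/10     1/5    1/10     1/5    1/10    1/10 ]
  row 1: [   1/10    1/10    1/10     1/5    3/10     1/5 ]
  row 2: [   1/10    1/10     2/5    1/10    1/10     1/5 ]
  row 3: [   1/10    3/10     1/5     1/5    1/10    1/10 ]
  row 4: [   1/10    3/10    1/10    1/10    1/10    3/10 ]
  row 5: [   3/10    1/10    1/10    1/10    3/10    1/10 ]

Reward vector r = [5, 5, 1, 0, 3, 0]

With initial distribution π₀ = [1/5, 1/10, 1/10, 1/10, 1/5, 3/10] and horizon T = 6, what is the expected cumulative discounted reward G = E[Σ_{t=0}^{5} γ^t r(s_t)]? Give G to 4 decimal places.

G = 7.0164

t=0: π = [0.2000, 0.1000, 0.1000, 0.1000, 0.2000, 0.3000], E[r] = 2.2000, γ^t·E[r] = 2.200000, running G = 2.200000
t=1: π = [0.2000, 0.1800, 0.1400, 0.1400, 0.1800, 0.1600], E[r] = 2.5800, γ^t·E[r] = 1.806000, running G = 4.006000
t=2: π = [0.1720, 0.1840, 0.1560, 0.1520, 0.1680, 0.1680], E[r] = 2.4400, γ^t·E[r] = 1.195600, running G = 5.201600
t=3: π = [0.1680, 0.1812, 0.1620, 0.1508, 0.1704, 0.1676], E[r] = 2.4192, γ^t·E[r] = 0.829786, running G = 6.031386
t=4: π = [0.1671, 0.1810, 0.1637, 0.1500, 0.1698, 0.1684], E[r] = 2.4138, γ^t·E[r] = 0.579544, running G = 6.610929
t=5: π = [0.1671, 0.1807, 0.1641, 0.1498, 0.1699, 0.1684], E[r] = 2.4126, γ^t·E[r] = 0.405487, running G = 7.016416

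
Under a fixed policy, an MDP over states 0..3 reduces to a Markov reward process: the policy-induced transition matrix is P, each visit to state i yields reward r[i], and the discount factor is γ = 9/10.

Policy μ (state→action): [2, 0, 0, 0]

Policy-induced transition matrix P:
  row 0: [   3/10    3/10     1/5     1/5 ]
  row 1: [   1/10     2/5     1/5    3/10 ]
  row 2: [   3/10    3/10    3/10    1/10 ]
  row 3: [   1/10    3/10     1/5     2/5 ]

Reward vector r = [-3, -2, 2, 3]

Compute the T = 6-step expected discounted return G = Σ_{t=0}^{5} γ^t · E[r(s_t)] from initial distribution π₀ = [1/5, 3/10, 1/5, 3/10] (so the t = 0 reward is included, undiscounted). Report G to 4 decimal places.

G = 0.2276

t=0: π = [0.2000, 0.3000, 0.2000, 0.3000], E[r] = 0.1000, γ^t·E[r] = 0.100000, running G = 0.100000
t=1: π = [0.1800, 0.3300, 0.2200, 0.2700], E[r] = 0.0500, γ^t·E[r] = 0.045000, running G = 0.145000
t=2: π = [0.1800, 0.3330, 0.2220, 0.2650], E[r] = 0.0330, γ^t·E[r] = 0.026730, running G = 0.171730
t=3: π = [0.1804, 0.3333, 0.2222, 0.2641], E[r] = 0.0289, γ^t·E[r] = 0.021068, running G = 0.192798
t=4: π = [0.1805, 0.3333, 0.2222, 0.2639], E[r] = 0.0280, γ^t·E[r] = 0.018377, running G = 0.211175
t=5: π = [0.1805, 0.3333, 0.2222, 0.2639], E[r] = 0.0278, γ^t·E[r] = 0.016430, running G = 0.227606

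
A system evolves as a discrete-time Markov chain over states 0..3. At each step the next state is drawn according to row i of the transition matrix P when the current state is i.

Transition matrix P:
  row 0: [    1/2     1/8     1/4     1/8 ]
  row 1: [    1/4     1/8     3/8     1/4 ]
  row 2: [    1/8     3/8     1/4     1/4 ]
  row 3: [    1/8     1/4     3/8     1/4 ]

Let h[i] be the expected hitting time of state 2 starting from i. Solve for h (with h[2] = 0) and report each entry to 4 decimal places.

First-step conditioning: h[2] = 0; for i ≠ 2, h[i] = 1 + Σ_k P[i][k]·h[k].
  h[0] = 1 + 1/2·h[0] + 1/8·h[1] + 1/8·h[3]
  h[1] = 1 + 1/4·h[0] + 1/8·h[1] + 1/4·h[3]
  h[3] = 1 + 1/8·h[0] + 1/4·h[1] + 1/4·h[3]
Solving the 3×3 linear system over states ≠ 2 gives exactly h = [440/127, 376/127, 0, 368/127] (h[2] = 0 is the target).

h = [3.4646, 2.9606, 0.0000, 2.8976]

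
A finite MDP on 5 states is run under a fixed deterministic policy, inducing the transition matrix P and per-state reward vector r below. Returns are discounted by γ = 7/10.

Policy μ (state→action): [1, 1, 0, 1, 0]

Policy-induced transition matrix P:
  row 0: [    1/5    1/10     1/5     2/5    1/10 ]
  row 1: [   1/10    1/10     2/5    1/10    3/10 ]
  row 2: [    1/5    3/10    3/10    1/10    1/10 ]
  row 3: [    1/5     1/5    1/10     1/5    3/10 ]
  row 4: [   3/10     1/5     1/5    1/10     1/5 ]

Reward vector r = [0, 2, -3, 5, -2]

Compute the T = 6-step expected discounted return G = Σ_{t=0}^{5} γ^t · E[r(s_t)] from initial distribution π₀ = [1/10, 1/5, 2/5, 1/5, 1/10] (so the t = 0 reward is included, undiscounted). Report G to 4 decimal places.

G = 0.1586

t=0: π = [0.1000, 0.2000, 0.4000, 0.2000, 0.1000], E[r] = 0.0000, γ^t·E[r] = 0.000000, running G = 0.000000
t=1: π = [0.1900, 0.2100, 0.2600, 0.1500, 0.1900], E[r] = 0.0100, γ^t·E[r] = 0.007000, running G = 0.007000
t=2: π = [0.1980, 0.1860, 0.2530, 0.1720, 0.1910], E[r] = 0.0910, γ^t·E[r] = 0.044590, running G = 0.051590
t=3: π = [0.2005, 0.1869, 0.2453, 0.1766, 0.1907], E[r] = 0.1395, γ^t·E[r] = 0.047849, running G = 0.099439
t=4: π = [0.2004, 0.1858, 0.2443, 0.1778, 0.1918], E[r] = 0.1443, γ^t·E[r] = 0.034656, running G = 0.134095
t=5: π = [0.2006, 0.1858, 0.2438, 0.1779, 0.1919], E[r] = 0.1459, γ^t·E[r] = 0.024520, running G = 0.158614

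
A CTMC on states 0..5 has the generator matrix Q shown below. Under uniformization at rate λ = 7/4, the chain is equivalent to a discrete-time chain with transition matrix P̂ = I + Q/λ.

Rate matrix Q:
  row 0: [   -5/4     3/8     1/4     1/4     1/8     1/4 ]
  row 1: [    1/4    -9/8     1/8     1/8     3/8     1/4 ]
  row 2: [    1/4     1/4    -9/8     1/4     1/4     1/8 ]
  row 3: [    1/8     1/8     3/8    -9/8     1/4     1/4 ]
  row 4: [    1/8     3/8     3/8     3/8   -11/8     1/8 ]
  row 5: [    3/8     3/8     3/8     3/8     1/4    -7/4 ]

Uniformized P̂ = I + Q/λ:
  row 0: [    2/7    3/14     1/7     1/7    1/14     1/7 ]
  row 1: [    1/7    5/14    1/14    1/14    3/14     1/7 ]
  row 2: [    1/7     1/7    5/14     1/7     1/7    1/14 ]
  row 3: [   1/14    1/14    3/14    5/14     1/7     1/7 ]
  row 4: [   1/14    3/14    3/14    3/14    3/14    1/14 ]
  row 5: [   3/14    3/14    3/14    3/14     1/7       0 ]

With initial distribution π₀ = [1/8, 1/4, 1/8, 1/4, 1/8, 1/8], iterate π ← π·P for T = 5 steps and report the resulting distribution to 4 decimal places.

π = [0.1464, 0.2018, 0.2042, 0.1872, 0.1581, 0.1024]

t=0: π = [0.1250, 0.2500, 0.1250, 0.2500, 0.1250, 0.1250]
t=1: π = [0.1429, 0.2054, 0.1875, 0.1964, 0.1607, 0.1071]
t=2: π = [0.1454, 0.2022, 0.2015, 0.1894, 0.1588, 0.1027]
t=3: π = [0.1461, 0.2017, 0.2038, 0.1877, 0.1583, 0.1025]
t=4: π = [0.1463, 0.2017, 0.2041, 0.1873, 0.1581, 0.1024]
t=5: π = [0.1464, 0.2018, 0.2042, 0.1872, 0.1581, 0.1024]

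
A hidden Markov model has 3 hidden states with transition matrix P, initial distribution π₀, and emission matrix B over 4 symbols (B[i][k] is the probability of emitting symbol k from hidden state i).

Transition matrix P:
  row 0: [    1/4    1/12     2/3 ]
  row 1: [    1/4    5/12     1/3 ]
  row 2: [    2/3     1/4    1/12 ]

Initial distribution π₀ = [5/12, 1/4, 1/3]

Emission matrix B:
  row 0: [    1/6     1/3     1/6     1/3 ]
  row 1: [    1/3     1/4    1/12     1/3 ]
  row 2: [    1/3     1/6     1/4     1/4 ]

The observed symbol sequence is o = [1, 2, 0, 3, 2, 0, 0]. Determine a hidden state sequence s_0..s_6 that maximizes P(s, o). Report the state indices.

t=0: δ = [1.389e-01, 6.250e-02, 5.556e-02]  (obs o_0=1)
t=1: δ = [6.173e-03, 2.170e-03, 2.315e-02]  ψ = [2, 1, 0]  (obs o_1=2)
t=2: δ = [2.572e-03, 1.929e-03, 1.372e-03]  ψ = [2, 2, 0]  (obs o_2=0)
t=3: δ = [3.048e-04, 2.679e-04, 4.287e-04]  ψ = [2, 1, 0]  (obs o_3=3)
t=4: δ = [4.763e-05, 9.303e-06, 5.081e-05]  ψ = [2, 1, 0]  (obs o_4=2)
t=5: δ = [5.645e-06, 4.234e-06, 1.058e-05]  ψ = [2, 2, 0]  (obs o_5=0)
t=6: δ = [1.176e-06, 8.820e-07, 1.254e-06]  ψ = [2, 2, 0]  (obs o_6=0)
backtrack: best end state = 2; path = [2, 0, 2, 0, 2, 0, 2]

path = [2, 0, 2, 0, 2, 0, 2]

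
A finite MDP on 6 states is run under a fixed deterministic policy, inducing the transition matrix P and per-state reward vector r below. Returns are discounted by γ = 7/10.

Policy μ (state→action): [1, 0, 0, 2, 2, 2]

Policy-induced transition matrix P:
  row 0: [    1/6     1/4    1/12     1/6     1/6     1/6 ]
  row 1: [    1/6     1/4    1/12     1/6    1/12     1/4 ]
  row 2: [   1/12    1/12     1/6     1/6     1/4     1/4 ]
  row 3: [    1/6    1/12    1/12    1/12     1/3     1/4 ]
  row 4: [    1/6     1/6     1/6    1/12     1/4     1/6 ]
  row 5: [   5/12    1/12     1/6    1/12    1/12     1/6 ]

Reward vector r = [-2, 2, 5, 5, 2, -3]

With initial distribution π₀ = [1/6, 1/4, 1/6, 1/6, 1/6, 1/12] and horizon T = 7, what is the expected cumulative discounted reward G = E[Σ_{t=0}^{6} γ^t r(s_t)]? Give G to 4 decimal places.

G = 3.8427

t=0: π = [0.1667, 0.2500, 0.1667, 0.1667, 0.1667, 0.0833], E[r] = 1.9167, γ^t·E[r] = 1.916667, running G = 1.916667
t=1: π = [0.1736, 0.1667, 0.1181, 0.1319, 0.1944, 0.2153], E[r] = 0.9792, γ^t·E[r] = 0.685417, running G = 2.602083
t=2: π = [0.2106, 0.1563, 0.1273, 0.1215, 0.1829, 0.2014], E[r] = 0.8970, γ^t·E[r] = 0.439525, running G = 3.041609
t=3: π = [0.2064, 0.1597, 0.1260, 0.1245, 0.1830, 0.2004], E[r] = 0.9237, γ^t·E[r] = 0.316832, running G = 3.358440
t=4: π = [0.2063, 0.1596, 0.1258, 0.1243, 0.1832, 0.2009], E[r] = 0.9210, γ^t·E[r] = 0.221134, running G = 3.579574
t=5: π = [0.2064, 0.1596, 0.1258, 0.1243, 0.1831, 0.2008], E[r] = 0.9207, γ^t·E[r] = 0.154745, running G = 3.734319
t=6: π = [0.2064, 0.1596, 0.1258, 0.1243, 0.1831, 0.2008], E[r] = 0.9208, γ^t·E[r] = 0.108331, running G = 3.842651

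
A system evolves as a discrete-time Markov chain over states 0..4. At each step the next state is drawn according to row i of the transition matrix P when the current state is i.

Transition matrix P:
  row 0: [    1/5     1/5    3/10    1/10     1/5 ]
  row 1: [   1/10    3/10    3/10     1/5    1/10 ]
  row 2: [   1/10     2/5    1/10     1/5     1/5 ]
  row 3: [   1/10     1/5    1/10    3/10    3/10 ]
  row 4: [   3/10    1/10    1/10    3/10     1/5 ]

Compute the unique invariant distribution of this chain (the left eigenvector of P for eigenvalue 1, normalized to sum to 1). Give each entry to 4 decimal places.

Balance equations π_j = Σ_i π_i·P[i][j]:
  π_0 = 1/5·π_0 + 1/10·π_1 + 1/10·π_2 + 1/10·π_3 + 3/10·π_4
  π_1 = 1/5·π_0 + 3/10·π_1 + 2/5·π_2 + 1/5·π_3 + 1/10·π_4
  π_2 = 3/10·π_0 + 3/10·π_1 + 1/10·π_2 + 1/10·π_3 + 1/10·π_4
  π_3 = 1/10·π_0 + 1/5·π_1 + 1/5·π_2 + 3/10·π_3 + 3/10·π_4
  normalize: π_0 + π_1 + π_2 + π_3 + π_4 = 1
Solving the linear system gives exactly π = [663/4270, 2049/8540, 1529/8540, 277/1220, 1697/8540].

π = [0.1553, 0.2399, 0.1790, 0.2270, 0.1987]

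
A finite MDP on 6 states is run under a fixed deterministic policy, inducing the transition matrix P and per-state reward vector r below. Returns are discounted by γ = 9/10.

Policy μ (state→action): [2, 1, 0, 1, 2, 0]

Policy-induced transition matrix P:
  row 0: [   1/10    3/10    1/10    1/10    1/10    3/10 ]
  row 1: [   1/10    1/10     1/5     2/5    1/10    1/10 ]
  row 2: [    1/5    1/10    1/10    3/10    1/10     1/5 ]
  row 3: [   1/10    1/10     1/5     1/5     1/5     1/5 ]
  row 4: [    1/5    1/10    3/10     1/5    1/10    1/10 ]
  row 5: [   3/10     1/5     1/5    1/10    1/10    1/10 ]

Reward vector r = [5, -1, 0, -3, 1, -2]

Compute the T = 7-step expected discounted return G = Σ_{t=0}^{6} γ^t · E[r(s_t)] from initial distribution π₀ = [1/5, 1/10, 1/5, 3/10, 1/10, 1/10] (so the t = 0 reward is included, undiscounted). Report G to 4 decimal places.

t=0: π = [0.2000, 0.1000, 0.2000, 0.3000, 0.1000, 0.1000], E[r] = -0.1000, γ^t·E[r] = -0.100000, running G = -0.100000
t=1: π = [0.1500, 0.1500, 0.1700, 0.2100, 0.1300, 0.1900], E[r] = -0.2800, γ^t·E[r] = -0.252000, running G = -0.352000
t=2: π = [0.1680, 0.1490, 0.1810, 0.2130, 0.1210, 0.1680], E[r] = -0.1630, γ^t·E[r] = -0.132030, running G = -0.484030
t=3: π = [0.1638, 0.1504, 0.1772, 0.2143, 0.1213, 0.1730], E[r] = -0.1990, γ^t·E[r] = -0.145071, running G = -0.629101
t=4: π = [0.1645, 0.1501, 0.1780, 0.2141, 0.1214, 0.1719], E[r] = -0.1926, γ^t·E[r] = -0.126339, running G = -0.755440
t=5: π = [0.1643, 0.1501, 0.1779, 0.2142, 0.1214, 0.1721], E[r] = -0.1938, γ^t·E[r] = -0.114423, running G = -0.869862
t=6: π = [0.1644, 0.1501, 0.1779, 0.2142, 0.1214, 0.1721], E[r] = -0.1935, γ^t·E[r] = -0.102851, running G = -0.972714

G = -0.9727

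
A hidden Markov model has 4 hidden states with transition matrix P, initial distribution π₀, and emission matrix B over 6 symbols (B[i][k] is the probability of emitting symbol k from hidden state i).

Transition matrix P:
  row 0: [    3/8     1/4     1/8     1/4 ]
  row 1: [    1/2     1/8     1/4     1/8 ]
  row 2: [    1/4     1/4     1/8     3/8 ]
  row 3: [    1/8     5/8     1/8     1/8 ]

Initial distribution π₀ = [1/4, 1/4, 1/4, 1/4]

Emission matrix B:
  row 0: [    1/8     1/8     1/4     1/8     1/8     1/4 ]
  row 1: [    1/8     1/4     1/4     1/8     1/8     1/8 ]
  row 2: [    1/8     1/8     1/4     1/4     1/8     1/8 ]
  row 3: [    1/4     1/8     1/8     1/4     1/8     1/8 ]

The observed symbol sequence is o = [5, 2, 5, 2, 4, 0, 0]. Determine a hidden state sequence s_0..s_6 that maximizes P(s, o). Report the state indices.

t=0: δ = [6.250e-02, 3.125e-02, 3.125e-02, 3.125e-02]  (obs o_0=5)
t=1: δ = [5.859e-03, 4.883e-03, 1.953e-03, 1.953e-03]  ψ = [0, 3, 0, 0]  (obs o_1=2)
t=2: δ = [6.104e-04, 1.831e-04, 1.526e-04, 1.831e-04]  ψ = [1, 0, 1, 0]  (obs o_2=5)
t=3: δ = [5.722e-05, 3.815e-05, 1.907e-05, 1.907e-05]  ψ = [0, 0, 0, 0]  (obs o_3=2)
t=4: δ = [2.682e-06, 1.788e-06, 1.192e-06, 1.788e-06]  ψ = [0, 0, 1, 0]  (obs o_4=4)
t=5: δ = [1.257e-07, 1.397e-07, 5.588e-08, 1.676e-07]  ψ = [0, 3, 1, 0]  (obs o_5=0)
t=6: δ = [8.731e-09, 1.310e-08, 4.366e-09, 7.858e-09]  ψ = [1, 3, 1, 0]  (obs o_6=0)
backtrack: best end state = 1; path = [3, 1, 0, 0, 0, 3, 1]

path = [3, 1, 0, 0, 0, 3, 1]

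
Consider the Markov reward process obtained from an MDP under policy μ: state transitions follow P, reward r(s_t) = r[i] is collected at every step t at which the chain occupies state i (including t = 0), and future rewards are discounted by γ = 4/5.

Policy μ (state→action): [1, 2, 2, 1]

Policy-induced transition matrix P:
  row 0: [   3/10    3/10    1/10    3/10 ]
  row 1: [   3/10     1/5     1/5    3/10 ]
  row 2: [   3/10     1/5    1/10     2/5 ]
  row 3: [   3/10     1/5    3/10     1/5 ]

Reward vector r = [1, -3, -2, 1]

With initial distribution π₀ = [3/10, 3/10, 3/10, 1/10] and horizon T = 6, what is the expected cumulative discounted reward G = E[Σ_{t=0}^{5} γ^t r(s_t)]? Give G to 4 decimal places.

G = -2.2800

t=0: π = [0.3000, 0.3000, 0.3000, 0.1000], E[r] = -1.1000, γ^t·E[r] = -1.100000, running G = -1.100000
t=1: π = [0.3000, 0.2300, 0.1500, 0.3200], E[r] = -0.3700, γ^t·E[r] = -0.296000, running G = -1.396000
t=2: π = [0.3000, 0.2300, 0.1870, 0.2830], E[r] = -0.4810, γ^t·E[r] = -0.307840, running G = -1.703840
t=3: π = [0.3000, 0.2300, 0.1796, 0.2904], E[r] = -0.4588, γ^t·E[r] = -0.234906, running G = -1.938746
t=4: π = [0.3000, 0.2300, 0.1811, 0.2889], E[r] = -0.4632, γ^t·E[r] = -0.189743, running G = -2.128489
t=5: π = [0.3000, 0.2300, 0.1808, 0.2892], E[r] = -0.4624, γ^t·E[r] = -0.151504, running G = -2.279992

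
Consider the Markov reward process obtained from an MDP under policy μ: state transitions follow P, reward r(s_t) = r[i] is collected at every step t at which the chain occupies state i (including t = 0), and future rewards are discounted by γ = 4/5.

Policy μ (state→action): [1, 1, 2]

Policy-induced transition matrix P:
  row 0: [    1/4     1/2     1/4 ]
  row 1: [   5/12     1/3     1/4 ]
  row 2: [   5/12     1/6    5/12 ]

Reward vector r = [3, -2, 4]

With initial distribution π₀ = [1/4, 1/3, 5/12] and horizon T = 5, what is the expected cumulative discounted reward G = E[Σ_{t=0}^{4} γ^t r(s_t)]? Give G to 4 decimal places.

t=0: π = [0.2500, 0.3333, 0.4167], E[r] = 1.7500, γ^t·E[r] = 1.750000, running G = 1.750000
t=1: π = [0.3750, 0.3056, 0.3194], E[r] = 1.7917, γ^t·E[r] = 1.433333, running G = 3.183333
t=2: π = [0.3542, 0.3426, 0.3032], E[r] = 1.5903, γ^t·E[r] = 1.017778, running G = 4.201111
t=3: π = [0.3576, 0.3418, 0.3005], E[r] = 1.5914, γ^t·E[r] = 0.814815, running G = 5.015926
t=4: π = [0.3571, 0.3428, 0.3001], E[r] = 1.5858, γ^t·E[r] = 0.649560, running G = 5.665486

G = 5.6655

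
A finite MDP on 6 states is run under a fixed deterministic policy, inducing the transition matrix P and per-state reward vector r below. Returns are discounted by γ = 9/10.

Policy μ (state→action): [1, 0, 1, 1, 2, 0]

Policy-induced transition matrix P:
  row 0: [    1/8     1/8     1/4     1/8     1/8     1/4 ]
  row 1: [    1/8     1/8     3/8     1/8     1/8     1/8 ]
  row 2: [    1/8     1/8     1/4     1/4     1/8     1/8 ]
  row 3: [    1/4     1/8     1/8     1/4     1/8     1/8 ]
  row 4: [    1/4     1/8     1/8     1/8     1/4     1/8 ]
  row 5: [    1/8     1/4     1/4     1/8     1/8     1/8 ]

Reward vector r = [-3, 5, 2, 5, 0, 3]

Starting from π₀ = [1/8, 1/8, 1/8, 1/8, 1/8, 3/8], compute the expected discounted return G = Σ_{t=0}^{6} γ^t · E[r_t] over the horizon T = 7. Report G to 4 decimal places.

G = 10.7198

t=0: π = [0.1250, 0.1250, 0.1250, 0.1250, 0.1250, 0.3750], E[r] = 2.2500, γ^t·E[r] = 2.250000, running G = 2.250000
t=1: π = [0.1563, 0.1719, 0.2344, 0.1563, 0.1406, 0.1406], E[r] = 2.0625, γ^t·E[r] = 1.856250, running G = 4.106250
t=2: π = [0.1621, 0.1426, 0.2344, 0.1738, 0.1426, 0.1445], E[r] = 1.9980, γ^t·E[r] = 1.618418, running G = 5.724668
t=3: π = [0.1646, 0.1431, 0.2283, 0.1760, 0.1428, 0.1453], E[r] = 1.9941, γ^t·E[r] = 1.453729, running G = 7.178396
t=4: π = [0.1649, 0.1432, 0.2280, 0.1755, 0.1429, 0.1456], E[r] = 1.9917, γ^t·E[r] = 1.306734, running G = 8.485130
t=5: π = [0.1648, 0.1432, 0.2281, 0.1754, 0.1429, 0.1456], E[r] = 1.9918, γ^t·E[r] = 1.176153, running G = 9.661283
t=6: π = [0.1648, 0.1432, 0.2281, 0.1754, 0.1429, 0.1456], E[r] = 1.9919, γ^t·E[r] = 1.058565, running G = 10.719849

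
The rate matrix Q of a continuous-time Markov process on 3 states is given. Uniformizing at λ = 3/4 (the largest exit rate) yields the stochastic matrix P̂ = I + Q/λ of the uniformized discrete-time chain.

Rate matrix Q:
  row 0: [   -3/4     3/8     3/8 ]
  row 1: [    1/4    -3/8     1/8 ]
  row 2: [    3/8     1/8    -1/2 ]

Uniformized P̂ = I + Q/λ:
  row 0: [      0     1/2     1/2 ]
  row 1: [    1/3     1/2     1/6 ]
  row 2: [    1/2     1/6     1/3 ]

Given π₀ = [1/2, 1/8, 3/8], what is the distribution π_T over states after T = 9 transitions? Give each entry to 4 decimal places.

π = [0.2894, 0.3948, 0.3158]

t=0: π = [0.5000, 0.1250, 0.3750]
t=1: π = [0.2292, 0.3750, 0.3958]
t=2: π = [0.3229, 0.3681, 0.3090]
t=3: π = [0.2772, 0.3970, 0.3258]
t=4: π = [0.2952, 0.3914, 0.3134]
t=5: π = [0.2871, 0.3955, 0.3173]
t=6: π = [0.2905, 0.3942, 0.3153]
t=7: π = [0.2890, 0.3949, 0.3160]
t=8: π = [0.2897, 0.3947, 0.3157]
t=9: π = [0.2894, 0.3948, 0.3158]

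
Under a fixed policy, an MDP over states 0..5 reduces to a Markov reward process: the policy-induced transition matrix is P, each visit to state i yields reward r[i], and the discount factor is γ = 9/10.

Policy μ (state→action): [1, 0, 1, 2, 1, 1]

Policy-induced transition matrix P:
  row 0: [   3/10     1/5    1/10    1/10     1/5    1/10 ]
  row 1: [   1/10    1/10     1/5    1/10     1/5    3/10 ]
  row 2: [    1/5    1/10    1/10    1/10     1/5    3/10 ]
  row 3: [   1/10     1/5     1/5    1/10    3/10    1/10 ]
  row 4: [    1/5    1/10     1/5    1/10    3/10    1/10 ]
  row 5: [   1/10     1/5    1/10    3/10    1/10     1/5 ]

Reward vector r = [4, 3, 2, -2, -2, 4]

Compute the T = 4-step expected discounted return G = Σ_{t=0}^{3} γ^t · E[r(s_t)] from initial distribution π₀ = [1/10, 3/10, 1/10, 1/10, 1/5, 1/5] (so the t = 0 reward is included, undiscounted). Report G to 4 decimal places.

t=0: π = [0.1000, 0.3000, 0.1000, 0.1000, 0.2000, 0.2000], E[r] = 1.7000, γ^t·E[r] = 1.700000, running G = 1.700000
t=1: π = [0.1500, 0.1400, 0.1600, 0.1400, 0.2100, 0.2000], E[r] = 1.4400, γ^t·E[r] = 1.296000, running G = 2.996000
t=2: π = [0.1670, 0.1490, 0.1490, 0.1400, 0.2150, 0.1800], E[r] = 1.4230, γ^t·E[r] = 1.152630, running G = 4.148630
t=3: π = [0.1698, 0.1487, 0.1504, 0.1360, 0.2175, 0.1776], E[r] = 1.4295, γ^t·E[r] = 1.042106, running G = 5.190736

G = 5.1907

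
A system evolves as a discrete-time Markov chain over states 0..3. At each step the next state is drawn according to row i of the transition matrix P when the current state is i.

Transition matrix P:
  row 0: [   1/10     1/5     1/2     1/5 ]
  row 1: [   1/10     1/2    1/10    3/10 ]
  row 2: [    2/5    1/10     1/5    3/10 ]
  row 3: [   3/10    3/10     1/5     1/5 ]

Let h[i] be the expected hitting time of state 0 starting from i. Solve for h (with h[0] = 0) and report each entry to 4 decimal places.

h = [0.0000, 5.0769, 3.3846, 4.0000]

First-step conditioning: h[0] = 0; for i ≠ 0, h[i] = 1 + Σ_k P[i][k]·h[k].
  h[1] = 1 + 1/2·h[1] + 1/10·h[2] + 3/10·h[3]
  h[2] = 1 + 1/10·h[1] + 1/5·h[2] + 3/10·h[3]
  h[3] = 1 + 3/10·h[1] + 1/5·h[2] + 1/5·h[3]
Solving the 3×3 linear system over states ≠ 0 gives exactly h = [0, 66/13, 44/13, 4] (h[0] = 0 is the target).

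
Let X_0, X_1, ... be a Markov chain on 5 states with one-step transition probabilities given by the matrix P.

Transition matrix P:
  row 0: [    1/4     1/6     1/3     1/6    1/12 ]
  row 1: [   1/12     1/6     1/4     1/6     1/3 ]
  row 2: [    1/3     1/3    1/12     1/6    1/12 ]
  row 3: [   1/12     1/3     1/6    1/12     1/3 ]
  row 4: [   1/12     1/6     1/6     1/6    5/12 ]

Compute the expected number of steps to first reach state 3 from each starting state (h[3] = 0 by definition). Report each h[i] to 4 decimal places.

First-step conditioning: h[3] = 0; for i ≠ 3, h[i] = 1 + Σ_k P[i][k]·h[k].
  h[0] = 1 + 1/4·h[0] + 1/6·h[1] + 1/3·h[2] + 1/12·h[4]
  h[1] = 1 + 1/12·h[0] + 1/6·h[1] + 1/4·h[2] + 1/3·h[4]
  h[2] = 1 + 1/3·h[0] + 1/3·h[1] + 1/12·h[2] + 1/12·h[4]
  h[4] = 1 + 1/12·h[0] + 1/6·h[1] + 1/6·h[2] + 5/12·h[4]
Solving the 4×4 linear system over states ≠ 3 gives exactly h = [6, 6, 6, 0, 6] (h[3] = 0 is the target).

h = [6.0000, 6.0000, 6.0000, 0.0000, 6.0000]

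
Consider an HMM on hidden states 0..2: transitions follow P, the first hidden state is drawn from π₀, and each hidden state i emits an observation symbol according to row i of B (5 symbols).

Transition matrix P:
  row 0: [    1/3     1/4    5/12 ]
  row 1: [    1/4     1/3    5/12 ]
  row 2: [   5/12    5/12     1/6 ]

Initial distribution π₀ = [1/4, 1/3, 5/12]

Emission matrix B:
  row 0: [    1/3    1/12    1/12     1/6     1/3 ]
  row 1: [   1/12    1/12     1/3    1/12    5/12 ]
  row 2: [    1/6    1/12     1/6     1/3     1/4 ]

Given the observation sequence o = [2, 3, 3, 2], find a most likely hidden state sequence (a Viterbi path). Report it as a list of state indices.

path = [1, 2, 2, 1]

t=0: δ = [2.083e-02, 1.111e-01, 6.944e-02]  (obs o_0=2)
t=1: δ = [4.823e-03, 3.086e-03, 1.543e-02]  ψ = [2, 1, 1]  (obs o_1=3)
t=2: δ = [1.072e-03, 5.358e-04, 8.573e-04]  ψ = [2, 2, 2]  (obs o_2=3)
t=3: δ = [2.977e-05, 1.191e-04, 7.442e-05]  ψ = [0, 2, 0]  (obs o_3=2)
backtrack: best end state = 1; path = [1, 2, 2, 1]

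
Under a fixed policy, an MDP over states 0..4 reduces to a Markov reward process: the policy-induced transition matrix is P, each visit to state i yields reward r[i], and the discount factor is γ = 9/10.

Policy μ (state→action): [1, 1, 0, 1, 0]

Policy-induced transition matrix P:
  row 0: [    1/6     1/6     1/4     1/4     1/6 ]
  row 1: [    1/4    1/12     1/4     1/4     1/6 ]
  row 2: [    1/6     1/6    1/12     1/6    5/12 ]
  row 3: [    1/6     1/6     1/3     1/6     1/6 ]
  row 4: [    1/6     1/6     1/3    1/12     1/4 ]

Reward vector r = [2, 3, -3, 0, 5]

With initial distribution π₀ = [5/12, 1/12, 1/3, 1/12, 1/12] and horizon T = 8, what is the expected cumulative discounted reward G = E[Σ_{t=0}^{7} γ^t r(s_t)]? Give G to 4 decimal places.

G = 6.8363

t=0: π = [0.4167, 0.0833, 0.3333, 0.0833, 0.0833], E[r] = 0.5000, γ^t·E[r] = 0.500000, running G = 0.500000
t=1: π = [0.1736, 0.1597, 0.2083, 0.2014, 0.2569], E[r] = 1.4861, γ^t·E[r] = 1.337500, running G = 1.837500
t=2: π = [0.1800, 0.1534, 0.2535, 0.1730, 0.2402], E[r] = 1.2604, γ^t·E[r] = 1.020938, running G = 2.858438
t=3: π = [0.1794, 0.1539, 0.2422, 0.1744, 0.2500], E[r] = 1.3442, γ^t·E[r] = 0.979945, running G = 3.838383
t=4: π = [0.1795, 0.1538, 0.2450, 0.1736, 0.2481], E[r] = 1.3257, γ^t·E[r] = 0.869817, running G = 4.708199
t=5: π = [0.1795, 0.1538, 0.2443, 0.1738, 0.2486], E[r] = 1.3306, γ^t·E[r] = 0.785677, running G = 5.493877
t=6: π = [0.1795, 0.1538, 0.2445, 0.1737, 0.2485], E[r] = 1.3294, γ^t·E[r] = 0.706479, running G = 6.200356
t=7: π = [0.1795, 0.1538, 0.2444, 0.1737, 0.2485], E[r] = 1.3297, γ^t·E[r] = 0.635974, running G = 6.836330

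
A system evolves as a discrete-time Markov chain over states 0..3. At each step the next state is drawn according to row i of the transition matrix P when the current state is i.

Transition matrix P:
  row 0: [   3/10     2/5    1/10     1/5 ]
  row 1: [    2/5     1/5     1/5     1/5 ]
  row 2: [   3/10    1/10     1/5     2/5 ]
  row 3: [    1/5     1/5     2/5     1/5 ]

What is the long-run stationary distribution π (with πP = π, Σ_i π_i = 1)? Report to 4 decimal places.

π = [0.2994, 0.2380, 0.2188, 0.2438]

Balance equations π_j = Σ_i π_i·P[i][j]:
  π_0 = 3/10·π_0 + 2/5·π_1 + 3/10·π_2 + 1/5·π_3
  π_1 = 2/5·π_0 + 1/5·π_1 + 1/10·π_2 + 1/5·π_3
  π_2 = 1/10·π_0 + 1/5·π_1 + 1/5·π_2 + 2/5·π_3
  normalize: π_0 + π_1 + π_2 + π_3 = 1
Solving the linear system gives exactly π = [156/521, 124/521, 114/521, 127/521].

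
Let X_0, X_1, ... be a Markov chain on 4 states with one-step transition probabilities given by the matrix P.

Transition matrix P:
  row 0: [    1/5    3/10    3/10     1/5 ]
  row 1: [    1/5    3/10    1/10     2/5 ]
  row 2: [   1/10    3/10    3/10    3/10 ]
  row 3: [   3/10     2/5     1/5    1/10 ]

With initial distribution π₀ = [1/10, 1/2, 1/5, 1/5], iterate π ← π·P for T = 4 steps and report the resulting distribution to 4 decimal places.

π = [0.2053, 0.3261, 0.2088, 0.2598]

t=0: π = [0.1000, 0.5000, 0.2000, 0.2000]
t=1: π = [0.2000, 0.3200, 0.1800, 0.3000]
t=2: π = [0.2120, 0.3300, 0.2060, 0.2520]
t=3: π = [0.2046, 0.3252, 0.2088, 0.2614]
t=4: π = [0.2053, 0.3261, 0.2088, 0.2598]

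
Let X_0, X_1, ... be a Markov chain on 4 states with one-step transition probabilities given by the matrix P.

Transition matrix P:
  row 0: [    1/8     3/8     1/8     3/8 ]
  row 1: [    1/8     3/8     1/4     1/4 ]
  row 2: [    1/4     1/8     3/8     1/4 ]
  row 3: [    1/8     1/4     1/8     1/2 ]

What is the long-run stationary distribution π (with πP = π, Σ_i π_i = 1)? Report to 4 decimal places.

Balance equations π_j = Σ_i π_i·P[i][j]:
  π_0 = 1/8·π_0 + 1/8·π_1 + 1/4·π_2 + 1/8·π_3
  π_1 = 3/8·π_0 + 3/8·π_1 + 1/8·π_2 + 1/4·π_3
  π_2 = 1/8·π_0 + 1/4·π_1 + 3/8·π_2 + 1/8·π_3
  normalize: π_0 + π_1 + π_2 + π_3 = 1
Solving the linear system gives exactly π = [52/343, 95/343, 73/343, 123/343].

π = [0.1516, 0.2770, 0.2128, 0.3586]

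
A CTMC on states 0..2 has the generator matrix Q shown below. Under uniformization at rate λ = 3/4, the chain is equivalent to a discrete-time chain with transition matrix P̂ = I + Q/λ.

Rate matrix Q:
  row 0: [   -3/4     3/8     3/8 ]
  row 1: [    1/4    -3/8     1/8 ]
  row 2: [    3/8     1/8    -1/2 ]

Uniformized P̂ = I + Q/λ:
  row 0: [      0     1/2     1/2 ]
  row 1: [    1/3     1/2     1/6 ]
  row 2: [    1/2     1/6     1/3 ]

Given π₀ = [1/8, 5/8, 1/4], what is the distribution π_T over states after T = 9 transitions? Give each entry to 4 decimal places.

t=0: π = [0.1250, 0.6250, 0.2500]
t=1: π = [0.3333, 0.4167, 0.2500]
t=2: π = [0.2639, 0.4167, 0.3194]
t=3: π = [0.2986, 0.3935, 0.3079]
t=4: π = [0.2851, 0.3974, 0.3175]
t=5: π = [0.2912, 0.3942, 0.3146]
t=6: π = [0.2887, 0.3951, 0.3162]
t=7: π = [0.2898, 0.3946, 0.3156]
t=8: π = [0.2893, 0.3948, 0.3159]
t=9: π = [0.2895, 0.3947, 0.3158]

π = [0.2895, 0.3947, 0.3158]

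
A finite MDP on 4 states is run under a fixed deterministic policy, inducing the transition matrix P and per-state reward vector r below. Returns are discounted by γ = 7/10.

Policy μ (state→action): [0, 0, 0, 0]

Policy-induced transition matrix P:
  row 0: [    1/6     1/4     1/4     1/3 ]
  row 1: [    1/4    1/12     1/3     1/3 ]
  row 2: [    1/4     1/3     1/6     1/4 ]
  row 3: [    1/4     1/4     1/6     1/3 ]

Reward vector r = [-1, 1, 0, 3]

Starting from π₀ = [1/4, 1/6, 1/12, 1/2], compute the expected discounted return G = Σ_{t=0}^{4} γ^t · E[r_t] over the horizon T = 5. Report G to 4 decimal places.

G = 3.1153

t=0: π = [0.2500, 0.1667, 0.0833, 0.5000], E[r] = 1.4167, γ^t·E[r] = 1.416667, running G = 1.416667
t=1: π = [0.2292, 0.2292, 0.2153, 0.3264], E[r] = 0.9792, γ^t·E[r] = 0.685417, running G = 2.102083
t=2: π = [0.2309, 0.2297, 0.2240, 0.3154], E[r] = 0.9450, γ^t·E[r] = 0.463061, running G = 2.565145
t=3: π = [0.2308, 0.2304, 0.2242, 0.3147], E[r] = 0.9436, γ^t·E[r] = 0.323663, running G = 2.888808
t=4: π = [0.2308, 0.2303, 0.2243, 0.3147], E[r] = 0.9435, γ^t·E[r] = 0.226527, running G = 3.115335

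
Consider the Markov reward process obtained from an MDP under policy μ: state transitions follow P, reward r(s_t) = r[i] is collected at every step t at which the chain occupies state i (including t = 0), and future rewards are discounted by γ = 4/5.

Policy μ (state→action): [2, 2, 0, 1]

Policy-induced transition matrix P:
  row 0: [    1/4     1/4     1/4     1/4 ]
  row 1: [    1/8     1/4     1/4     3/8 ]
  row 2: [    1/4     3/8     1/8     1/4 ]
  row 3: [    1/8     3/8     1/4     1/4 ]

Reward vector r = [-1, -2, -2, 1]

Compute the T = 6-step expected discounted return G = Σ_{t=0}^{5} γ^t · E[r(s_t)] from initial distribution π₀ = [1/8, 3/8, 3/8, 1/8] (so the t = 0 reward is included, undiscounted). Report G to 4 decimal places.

G = -4.0478

t=0: π = [0.1250, 0.3750, 0.3750, 0.1250], E[r] = -1.5000, γ^t·E[r] = -1.500000, running G = -1.500000
t=1: π = [0.1875, 0.3125, 0.2031, 0.2969], E[r] = -0.9219, γ^t·E[r] = -0.737500, running G = -2.237500
t=2: π = [0.1738, 0.3125, 0.2246, 0.2891], E[r] = -0.9590, γ^t·E[r] = -0.613750, running G = -2.851250
t=3: π = [0.1748, 0.3142, 0.2219, 0.2891], E[r] = -0.9580, γ^t·E[r] = -0.490500, running G = -3.341750
t=4: π = [0.1746, 0.3139, 0.2223, 0.2893], E[r] = -0.9576, γ^t·E[r] = -0.392225, running G = -3.733975
t=5: π = [0.1746, 0.3139, 0.2222, 0.2892], E[r] = -0.9577, γ^t·E[r] = -0.313816, running G = -4.047791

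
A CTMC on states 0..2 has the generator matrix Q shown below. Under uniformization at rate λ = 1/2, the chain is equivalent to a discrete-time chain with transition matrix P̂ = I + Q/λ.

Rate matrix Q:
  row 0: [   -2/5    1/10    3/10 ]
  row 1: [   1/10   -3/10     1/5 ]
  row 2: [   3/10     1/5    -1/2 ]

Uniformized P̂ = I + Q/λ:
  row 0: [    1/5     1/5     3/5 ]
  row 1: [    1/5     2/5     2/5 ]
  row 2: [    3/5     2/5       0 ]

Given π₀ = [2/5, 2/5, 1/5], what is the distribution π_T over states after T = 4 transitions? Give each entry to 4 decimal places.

π = [0.3414, 0.3363, 0.3222]

t=0: π = [0.4000, 0.4000, 0.2000]
t=1: π = [0.2800, 0.3200, 0.4000]
t=2: π = [0.3600, 0.3440, 0.2960]
t=3: π = [0.3184, 0.3280, 0.3536]
t=4: π = [0.3414, 0.3363, 0.3222]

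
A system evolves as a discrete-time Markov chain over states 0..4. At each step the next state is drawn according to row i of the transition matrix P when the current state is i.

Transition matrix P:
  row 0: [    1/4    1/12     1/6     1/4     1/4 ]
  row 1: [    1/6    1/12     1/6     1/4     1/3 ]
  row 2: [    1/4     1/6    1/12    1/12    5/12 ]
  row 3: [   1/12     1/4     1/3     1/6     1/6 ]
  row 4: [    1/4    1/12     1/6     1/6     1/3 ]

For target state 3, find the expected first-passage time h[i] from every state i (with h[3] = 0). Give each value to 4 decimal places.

First-step conditioning: h[3] = 0; for i ≠ 3, h[i] = 1 + Σ_k P[i][k]·h[k].
  h[0] = 1 + 1/4·h[0] + 1/12·h[1] + 1/6·h[2] + 1/4·h[4]
  h[1] = 1 + 1/6·h[0] + 1/12·h[1] + 1/6·h[2] + 1/3·h[4]
  h[2] = 1 + 1/4·h[0] + 1/6·h[1] + 1/12·h[2] + 5/12·h[4]
  h[4] = 1 + 1/4·h[0] + 1/12·h[1] + 1/6·h[2] + 1/3·h[4]
Solving the 4×4 linear system over states ≠ 3 gives exactly h = [6864/1363, 6916/1363, 8020/1363, 0, 7488/1363] (h[3] = 0 is the target).

h = [5.0360, 5.0741, 5.8841, 0.0000, 5.4938]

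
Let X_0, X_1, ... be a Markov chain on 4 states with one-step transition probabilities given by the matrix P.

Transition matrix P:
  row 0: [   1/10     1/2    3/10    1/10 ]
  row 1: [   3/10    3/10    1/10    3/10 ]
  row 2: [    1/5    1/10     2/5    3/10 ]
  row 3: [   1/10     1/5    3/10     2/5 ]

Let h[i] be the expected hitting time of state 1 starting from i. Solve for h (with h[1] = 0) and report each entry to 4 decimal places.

h = [3.3871, 0.0000, 5.2151, 4.8387]

First-step conditioning: h[1] = 0; for i ≠ 1, h[i] = 1 + Σ_k P[i][k]·h[k].
  h[0] = 1 + 1/10·h[0] + 3/10·h[2] + 1/10·h[3]
  h[2] = 1 + 1/5·h[0] + 2/5·h[2] + 3/10·h[3]
  h[3] = 1 + 1/10·h[0] + 3/10·h[2] + 2/5·h[3]
Solving the 3×3 linear system over states ≠ 1 gives exactly h = [105/31, 0, 485/93, 150/31] (h[1] = 0 is the target).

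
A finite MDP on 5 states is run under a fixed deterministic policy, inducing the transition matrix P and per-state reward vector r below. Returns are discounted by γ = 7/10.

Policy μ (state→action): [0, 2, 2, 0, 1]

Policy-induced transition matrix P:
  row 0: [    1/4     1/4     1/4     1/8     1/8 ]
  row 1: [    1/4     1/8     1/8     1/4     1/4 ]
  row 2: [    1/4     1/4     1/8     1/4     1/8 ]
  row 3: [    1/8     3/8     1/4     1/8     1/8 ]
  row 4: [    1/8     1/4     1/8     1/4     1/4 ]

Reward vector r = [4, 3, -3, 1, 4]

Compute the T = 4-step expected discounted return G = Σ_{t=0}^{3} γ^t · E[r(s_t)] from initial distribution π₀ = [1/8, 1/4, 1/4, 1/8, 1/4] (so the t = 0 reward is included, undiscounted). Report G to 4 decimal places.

G = 4.6378

t=0: π = [0.1250, 0.2500, 0.2500, 0.1250, 0.2500], E[r] = 1.6250, γ^t·E[r] = 1.625000, running G = 1.625000
t=1: π = [0.2031, 0.2344, 0.1563, 0.2188, 0.1875], E[r] = 2.0156, γ^t·E[r] = 1.410938, running G = 3.035938
t=2: π = [0.1992, 0.2480, 0.1777, 0.1973, 0.1777], E[r] = 1.9160, γ^t·E[r] = 0.938848, running G = 3.974785
t=3: π = [0.2031, 0.2437, 0.1746, 0.2004, 0.1782], E[r] = 1.9331, γ^t·E[r] = 0.663055, running G = 4.637840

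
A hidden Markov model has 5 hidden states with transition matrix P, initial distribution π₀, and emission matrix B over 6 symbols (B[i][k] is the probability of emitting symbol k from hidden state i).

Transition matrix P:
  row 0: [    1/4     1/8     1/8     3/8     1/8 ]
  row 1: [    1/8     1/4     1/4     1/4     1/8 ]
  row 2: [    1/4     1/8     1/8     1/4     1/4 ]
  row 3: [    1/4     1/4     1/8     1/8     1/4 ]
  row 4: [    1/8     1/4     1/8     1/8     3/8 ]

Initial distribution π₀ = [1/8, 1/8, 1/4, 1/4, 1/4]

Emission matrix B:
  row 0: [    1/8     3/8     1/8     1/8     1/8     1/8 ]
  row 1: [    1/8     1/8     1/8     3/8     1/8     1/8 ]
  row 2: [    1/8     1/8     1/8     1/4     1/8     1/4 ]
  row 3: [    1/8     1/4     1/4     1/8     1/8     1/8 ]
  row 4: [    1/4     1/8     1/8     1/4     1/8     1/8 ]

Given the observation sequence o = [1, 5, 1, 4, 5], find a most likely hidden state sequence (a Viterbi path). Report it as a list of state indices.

t=0: δ = [4.688e-02, 1.562e-02, 3.125e-02, 6.250e-02, 3.125e-02]  (obs o_0=1)
t=1: δ = [1.953e-03, 1.953e-03, 1.953e-03, 2.197e-03, 1.953e-03]  ψ = [3, 3, 3, 0, 3]  (obs o_1=5)
t=2: δ = [2.060e-04, 6.866e-05, 6.104e-05, 1.831e-04, 9.155e-05]  ψ = [3, 3, 1, 0, 4]  (obs o_2=1)
t=3: δ = [6.437e-06, 5.722e-06, 3.219e-06, 9.656e-06, 5.722e-06]  ψ = [0, 3, 0, 0, 3]  (obs o_3=4)
t=4: δ = [3.017e-07, 3.017e-07, 3.576e-07, 3.017e-07, 3.017e-07]  ψ = [3, 3, 1, 0, 3]  (obs o_4=5)
backtrack: best end state = 2; path = [3, 0, 3, 1, 2]

path = [3, 0, 3, 1, 2]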